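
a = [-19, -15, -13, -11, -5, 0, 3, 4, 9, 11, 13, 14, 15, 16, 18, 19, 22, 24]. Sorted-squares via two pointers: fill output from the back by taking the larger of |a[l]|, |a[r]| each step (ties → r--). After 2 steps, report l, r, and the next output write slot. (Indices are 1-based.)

l=1 r=18: |-19|<=|24| out[18]=576, r--
l=1 r=17: |-19|<=|22| out[17]=484, r--

l=1, r=16, next write slot=16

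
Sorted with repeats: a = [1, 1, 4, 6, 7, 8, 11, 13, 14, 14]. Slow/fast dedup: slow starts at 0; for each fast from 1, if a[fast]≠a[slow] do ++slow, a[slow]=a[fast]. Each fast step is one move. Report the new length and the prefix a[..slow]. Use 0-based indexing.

(s=0,f=1) a[fast]=1=a[slow] dup → fast++
(s=0,f=2) a[fast]=4≠a[slow]=1 write a[1]=4 → slow++,fast++
(s=1,f=3) a[fast]=6≠a[slow]=4 write a[2]=6 → slow++,fast++
(s=2,f=4) a[fast]=7≠a[slow]=6 write a[3]=7 → slow++,fast++
(s=3,f=5) a[fast]=8≠a[slow]=7 write a[4]=8 → slow++,fast++
(s=4,f=6) a[fast]=11≠a[slow]=8 write a[5]=11 → slow++,fast++
(s=5,f=7) a[fast]=13≠a[slow]=11 write a[6]=13 → slow++,fast++
(s=6,f=8) a[fast]=14≠a[slow]=13 write a[7]=14 → slow++,fast++
(s=7,f=9) a[fast]=14=a[slow] dup → fast++

length 8; prefix = [1, 4, 6, 7, 8, 11, 13, 14]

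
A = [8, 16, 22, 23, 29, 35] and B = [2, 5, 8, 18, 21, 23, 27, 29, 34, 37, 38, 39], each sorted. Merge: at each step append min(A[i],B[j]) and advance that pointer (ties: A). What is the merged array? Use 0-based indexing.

[2, 5, 8, 8, 16, 18, 21, 22, 23, 23, 27, 29, 29, 34, 35, 37, 38, 39]

i=0 j=0: A[i]=8>B[j]=2 take 2, j++
i=0 j=1: A[i]=8>B[j]=5 take 5, j++
i=0 j=2: A[i]=8<=B[j]=8 take 8, i++
i=1 j=2: A[i]=16>B[j]=8 take 8, j++
i=1 j=3: A[i]=16<=B[j]=18 take 16, i++
i=2 j=3: A[i]=22>B[j]=18 take 18, j++
i=2 j=4: A[i]=22>B[j]=21 take 21, j++
i=2 j=5: A[i]=22<=B[j]=23 take 22, i++
i=3 j=5: A[i]=23<=B[j]=23 take 23, i++
i=4 j=5: A[i]=29>B[j]=23 take 23, j++
i=4 j=6: A[i]=29>B[j]=27 take 27, j++
i=4 j=7: A[i]=29<=B[j]=29 take 29, i++
i=5 j=7: A[i]=35>B[j]=29 take 29, j++
i=5 j=8: A[i]=35>B[j]=34 take 34, j++
i=5 j=9: A[i]=35<=B[j]=37 take 35, i++
i=6 j=9: A done, take B[j]=37, j++
i=6 j=10: A done, take B[j]=38, j++
i=6 j=11: A done, take B[j]=39, j++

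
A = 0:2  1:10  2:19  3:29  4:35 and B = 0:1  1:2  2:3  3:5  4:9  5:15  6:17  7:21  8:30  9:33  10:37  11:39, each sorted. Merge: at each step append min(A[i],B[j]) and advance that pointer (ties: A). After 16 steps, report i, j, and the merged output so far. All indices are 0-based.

[i=0,j=0] A[i]=2>B[j]=1 take 1 → j++
[i=0,j=1] A[i]=2<=B[j]=2 take 2 → i++
[i=1,j=1] A[i]=10>B[j]=2 take 2 → j++
[i=1,j=2] A[i]=10>B[j]=3 take 3 → j++
[i=1,j=3] A[i]=10>B[j]=5 take 5 → j++
[i=1,j=4] A[i]=10>B[j]=9 take 9 → j++
[i=1,j=5] A[i]=10<=B[j]=15 take 10 → i++
[i=2,j=5] A[i]=19>B[j]=15 take 15 → j++
[i=2,j=6] A[i]=19>B[j]=17 take 17 → j++
[i=2,j=7] A[i]=19<=B[j]=21 take 19 → i++
[i=3,j=7] A[i]=29>B[j]=21 take 21 → j++
[i=3,j=8] A[i]=29<=B[j]=30 take 29 → i++
[i=4,j=8] A[i]=35>B[j]=30 take 30 → j++
[i=4,j=9] A[i]=35>B[j]=33 take 33 → j++
[i=4,j=10] A[i]=35<=B[j]=37 take 35 → i++
[i=5,j=10] A done, take B[j]=37 → j++

i=5, j=11, merged so far=[1, 2, 2, 3, 5, 9, 10, 15, 17, 19, 21, 29, 30, 33, 35, 37]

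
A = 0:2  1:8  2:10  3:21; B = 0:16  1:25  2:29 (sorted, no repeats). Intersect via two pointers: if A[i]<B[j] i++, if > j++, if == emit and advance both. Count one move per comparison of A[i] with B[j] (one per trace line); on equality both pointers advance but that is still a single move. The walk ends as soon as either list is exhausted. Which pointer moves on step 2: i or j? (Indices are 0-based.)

i

[i=0,j=0] 2<16 → i++
[i=1,j=0] 8<16 → i++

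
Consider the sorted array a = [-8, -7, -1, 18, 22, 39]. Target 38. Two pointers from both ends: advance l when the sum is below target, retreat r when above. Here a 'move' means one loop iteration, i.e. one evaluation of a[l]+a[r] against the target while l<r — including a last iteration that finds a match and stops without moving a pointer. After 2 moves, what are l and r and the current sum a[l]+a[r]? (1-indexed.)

l=3, r=6, sum=38

l=1 r=6: -8+39=31 <38, l++
l=2 r=6: -7+39=32 <38, l++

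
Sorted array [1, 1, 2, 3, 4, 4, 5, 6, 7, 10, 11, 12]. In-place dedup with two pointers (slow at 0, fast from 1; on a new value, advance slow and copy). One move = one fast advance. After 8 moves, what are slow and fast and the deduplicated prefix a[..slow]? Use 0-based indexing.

(s=0,f=1) a[fast]=1=a[slow] dup → fast++
(s=0,f=2) a[fast]=2≠a[slow]=1 write a[1]=2 → slow++,fast++
(s=1,f=3) a[fast]=3≠a[slow]=2 write a[2]=3 → slow++,fast++
(s=2,f=4) a[fast]=4≠a[slow]=3 write a[3]=4 → slow++,fast++
(s=3,f=5) a[fast]=4=a[slow] dup → fast++
(s=3,f=6) a[fast]=5≠a[slow]=4 write a[4]=5 → slow++,fast++
(s=4,f=7) a[fast]=6≠a[slow]=5 write a[5]=6 → slow++,fast++
(s=5,f=8) a[fast]=7≠a[slow]=6 write a[6]=7 → slow++,fast++

slow=6, fast=9, prefix=[1, 2, 3, 4, 5, 6, 7]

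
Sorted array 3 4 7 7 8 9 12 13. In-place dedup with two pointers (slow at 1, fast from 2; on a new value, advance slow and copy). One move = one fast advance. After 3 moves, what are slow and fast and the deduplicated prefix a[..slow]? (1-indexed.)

slow=1 fast=2: a[fast]=4≠a[slow]=3 write a[2]=4, slow++,fast++
slow=2 fast=3: a[fast]=7≠a[slow]=4 write a[3]=7, slow++,fast++
slow=3 fast=4: a[fast]=7=a[slow] dup, fast++

slow=3, fast=5, prefix=[3, 4, 7]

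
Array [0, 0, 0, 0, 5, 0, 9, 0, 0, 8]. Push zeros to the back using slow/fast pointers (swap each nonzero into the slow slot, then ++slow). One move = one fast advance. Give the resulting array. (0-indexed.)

[5, 9, 8, 0, 0, 0, 0, 0, 0, 0]

slow=0 fast=0: a[fast]=0, fast++
slow=0 fast=1: a[fast]=0, fast++
slow=0 fast=2: a[fast]=0, fast++
slow=0 fast=3: a[fast]=0, fast++
slow=0 fast=4: a[fast]=5≠0 swap→a[0]=5, slow++,fast++
slow=1 fast=5: a[fast]=0, fast++
slow=1 fast=6: a[fast]=9≠0 swap→a[1]=9, slow++,fast++
slow=2 fast=7: a[fast]=0, fast++
slow=2 fast=8: a[fast]=0, fast++
slow=2 fast=9: a[fast]=8≠0 swap→a[2]=8, slow++,fast++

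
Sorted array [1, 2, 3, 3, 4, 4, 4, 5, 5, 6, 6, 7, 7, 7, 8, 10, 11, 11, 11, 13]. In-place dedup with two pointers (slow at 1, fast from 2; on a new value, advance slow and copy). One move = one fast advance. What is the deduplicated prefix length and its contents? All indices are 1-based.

slow=1 fast=2: a[fast]=2≠a[slow]=1 write a[2]=2, slow++,fast++
slow=2 fast=3: a[fast]=3≠a[slow]=2 write a[3]=3, slow++,fast++
slow=3 fast=4: a[fast]=3=a[slow] dup, fast++
slow=3 fast=5: a[fast]=4≠a[slow]=3 write a[4]=4, slow++,fast++
slow=4 fast=6: a[fast]=4=a[slow] dup, fast++
slow=4 fast=7: a[fast]=4=a[slow] dup, fast++
slow=4 fast=8: a[fast]=5≠a[slow]=4 write a[5]=5, slow++,fast++
slow=5 fast=9: a[fast]=5=a[slow] dup, fast++
slow=5 fast=10: a[fast]=6≠a[slow]=5 write a[6]=6, slow++,fast++
slow=6 fast=11: a[fast]=6=a[slow] dup, fast++
slow=6 fast=12: a[fast]=7≠a[slow]=6 write a[7]=7, slow++,fast++
slow=7 fast=13: a[fast]=7=a[slow] dup, fast++
slow=7 fast=14: a[fast]=7=a[slow] dup, fast++
slow=7 fast=15: a[fast]=8≠a[slow]=7 write a[8]=8, slow++,fast++
slow=8 fast=16: a[fast]=10≠a[slow]=8 write a[9]=10, slow++,fast++
slow=9 fast=17: a[fast]=11≠a[slow]=10 write a[10]=11, slow++,fast++
slow=10 fast=18: a[fast]=11=a[slow] dup, fast++
slow=10 fast=19: a[fast]=11=a[slow] dup, fast++
slow=10 fast=20: a[fast]=13≠a[slow]=11 write a[11]=13, slow++,fast++

length 11; prefix = [1, 2, 3, 4, 5, 6, 7, 8, 10, 11, 13]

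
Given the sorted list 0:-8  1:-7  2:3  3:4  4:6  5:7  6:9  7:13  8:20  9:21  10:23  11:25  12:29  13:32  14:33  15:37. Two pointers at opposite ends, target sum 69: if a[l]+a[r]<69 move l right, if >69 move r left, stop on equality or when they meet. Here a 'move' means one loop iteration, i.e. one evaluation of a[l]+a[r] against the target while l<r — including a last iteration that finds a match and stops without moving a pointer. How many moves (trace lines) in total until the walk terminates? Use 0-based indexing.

l=0 r=15: -8+37=29 <69, l++
l=1 r=15: -7+37=30 <69, l++
l=2 r=15: 3+37=40 <69, l++
l=3 r=15: 4+37=41 <69, l++
l=4 r=15: 6+37=43 <69, l++
l=5 r=15: 7+37=44 <69, l++
l=6 r=15: 9+37=46 <69, l++
l=7 r=15: 13+37=50 <69, l++
l=8 r=15: 20+37=57 <69, l++
l=9 r=15: 21+37=58 <69, l++
l=10 r=15: 23+37=60 <69, l++
l=11 r=15: 25+37=62 <69, l++
l=12 r=15: 29+37=66 <69, l++
l=13 r=15: 32+37=69, found

14 moves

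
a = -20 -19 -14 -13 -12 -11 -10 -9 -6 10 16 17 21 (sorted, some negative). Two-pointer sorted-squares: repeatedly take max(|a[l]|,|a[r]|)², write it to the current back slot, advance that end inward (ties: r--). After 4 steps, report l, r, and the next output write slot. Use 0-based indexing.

l=2, r=10, next write slot=8

[0,12] |-20|<=|21| out[12]=441 → r--
[0,11] |-20|>|17| out[11]=400 → l++
[1,11] |-19|>|17| out[10]=361 → l++
[2,11] |-14|<=|17| out[9]=289 → r--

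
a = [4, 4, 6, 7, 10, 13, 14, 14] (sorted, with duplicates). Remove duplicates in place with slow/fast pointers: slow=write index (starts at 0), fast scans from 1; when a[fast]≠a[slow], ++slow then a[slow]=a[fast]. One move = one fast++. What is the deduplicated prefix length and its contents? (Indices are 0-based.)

length 6; prefix = [4, 6, 7, 10, 13, 14]

(s=0,f=1) a[fast]=4=a[slow] dup → fast++
(s=0,f=2) a[fast]=6≠a[slow]=4 write a[1]=6 → slow++,fast++
(s=1,f=3) a[fast]=7≠a[slow]=6 write a[2]=7 → slow++,fast++
(s=2,f=4) a[fast]=10≠a[slow]=7 write a[3]=10 → slow++,fast++
(s=3,f=5) a[fast]=13≠a[slow]=10 write a[4]=13 → slow++,fast++
(s=4,f=6) a[fast]=14≠a[slow]=13 write a[5]=14 → slow++,fast++
(s=5,f=7) a[fast]=14=a[slow] dup → fast++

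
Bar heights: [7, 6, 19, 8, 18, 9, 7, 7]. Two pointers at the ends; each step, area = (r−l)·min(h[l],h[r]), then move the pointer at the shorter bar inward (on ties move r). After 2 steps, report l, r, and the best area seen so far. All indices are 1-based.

[1,8] min(7,7)*7=49 best=49 * → r--
[1,7] min(7,7)*6=42 best=49 → r--

l=1, r=6, best area=49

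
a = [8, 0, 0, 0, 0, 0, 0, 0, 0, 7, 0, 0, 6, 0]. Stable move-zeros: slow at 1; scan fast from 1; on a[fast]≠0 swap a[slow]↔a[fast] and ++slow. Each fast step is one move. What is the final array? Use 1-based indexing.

[8, 7, 6, 0, 0, 0, 0, 0, 0, 0, 0, 0, 0, 0]

slow=1 fast=1: a[fast]=8≠0 swap→a[1]=8, slow++,fast++
slow=2 fast=2: a[fast]=0, fast++
slow=2 fast=3: a[fast]=0, fast++
slow=2 fast=4: a[fast]=0, fast++
slow=2 fast=5: a[fast]=0, fast++
slow=2 fast=6: a[fast]=0, fast++
slow=2 fast=7: a[fast]=0, fast++
slow=2 fast=8: a[fast]=0, fast++
slow=2 fast=9: a[fast]=0, fast++
slow=2 fast=10: a[fast]=7≠0 swap→a[2]=7, slow++,fast++
slow=3 fast=11: a[fast]=0, fast++
slow=3 fast=12: a[fast]=0, fast++
slow=3 fast=13: a[fast]=6≠0 swap→a[3]=6, slow++,fast++
slow=4 fast=14: a[fast]=0, fast++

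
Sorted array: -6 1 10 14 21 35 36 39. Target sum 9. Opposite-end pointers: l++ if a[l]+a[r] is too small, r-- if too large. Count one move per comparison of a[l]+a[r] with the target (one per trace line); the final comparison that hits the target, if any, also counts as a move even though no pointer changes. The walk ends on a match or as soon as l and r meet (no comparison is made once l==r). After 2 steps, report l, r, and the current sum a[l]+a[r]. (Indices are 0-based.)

l=0, r=5, sum=29

l=0 r=7: -6+39=33 >9, r--
l=0 r=6: -6+36=30 >9, r--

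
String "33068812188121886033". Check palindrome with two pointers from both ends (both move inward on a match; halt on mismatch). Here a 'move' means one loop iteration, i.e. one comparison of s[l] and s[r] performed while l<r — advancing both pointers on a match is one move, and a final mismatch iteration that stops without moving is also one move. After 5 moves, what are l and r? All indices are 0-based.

l=5, r=14

l=0 r=19: '3'=='3', l++,r--
l=1 r=18: '3'=='3', l++,r--
l=2 r=17: '0'=='0', l++,r--
l=3 r=16: '6'=='6', l++,r--
l=4 r=15: '8'=='8', l++,r--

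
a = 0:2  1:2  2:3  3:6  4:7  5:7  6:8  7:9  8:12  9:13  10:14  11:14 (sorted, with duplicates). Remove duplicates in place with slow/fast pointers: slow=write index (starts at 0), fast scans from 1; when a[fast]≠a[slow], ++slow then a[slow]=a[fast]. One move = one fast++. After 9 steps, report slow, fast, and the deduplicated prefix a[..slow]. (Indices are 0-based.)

slow=7, fast=10, prefix=[2, 3, 6, 7, 8, 9, 12, 13]

slow=0 fast=1: a[fast]=2=a[slow] dup, fast++
slow=0 fast=2: a[fast]=3≠a[slow]=2 write a[1]=3, slow++,fast++
slow=1 fast=3: a[fast]=6≠a[slow]=3 write a[2]=6, slow++,fast++
slow=2 fast=4: a[fast]=7≠a[slow]=6 write a[3]=7, slow++,fast++
slow=3 fast=5: a[fast]=7=a[slow] dup, fast++
slow=3 fast=6: a[fast]=8≠a[slow]=7 write a[4]=8, slow++,fast++
slow=4 fast=7: a[fast]=9≠a[slow]=8 write a[5]=9, slow++,fast++
slow=5 fast=8: a[fast]=12≠a[slow]=9 write a[6]=12, slow++,fast++
slow=6 fast=9: a[fast]=13≠a[slow]=12 write a[7]=13, slow++,fast++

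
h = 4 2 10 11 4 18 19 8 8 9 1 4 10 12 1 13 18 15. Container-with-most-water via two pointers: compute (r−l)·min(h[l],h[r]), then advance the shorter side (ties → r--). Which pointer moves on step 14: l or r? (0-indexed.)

[0,17] min(4,15)*17=68 best=68 * → l++
[1,17] min(2,15)*16=32 best=68 → l++
[2,17] min(10,15)*15=150 best=150 * → l++
[3,17] min(11,15)*14=154 best=154 * → l++
[4,17] min(4,15)*13=52 best=154 → l++
[5,17] min(18,15)*12=180 best=180 * → r--
[5,16] min(18,18)*11=198 best=198 * → r--
[5,15] min(18,13)*10=130 best=198 → r--
[5,14] min(18,1)*9=9 best=198 → r--
[5,13] min(18,12)*8=96 best=198 → r--
[5,12] min(18,10)*7=70 best=198 → r--
[5,11] min(18,4)*6=24 best=198 → r--
[5,10] min(18,1)*5=5 best=198 → r--
[5,9] min(18,9)*4=36 best=198 → r--

r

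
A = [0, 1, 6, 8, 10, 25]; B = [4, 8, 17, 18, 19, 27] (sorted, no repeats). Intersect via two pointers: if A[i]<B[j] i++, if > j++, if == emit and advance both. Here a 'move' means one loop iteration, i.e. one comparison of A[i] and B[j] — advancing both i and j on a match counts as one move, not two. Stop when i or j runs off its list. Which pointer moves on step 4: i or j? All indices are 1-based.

i

[i=1,j=1] 0<4 → i++
[i=2,j=1] 1<4 → i++
[i=3,j=1] 6>4 → j++
[i=3,j=2] 6<8 → i++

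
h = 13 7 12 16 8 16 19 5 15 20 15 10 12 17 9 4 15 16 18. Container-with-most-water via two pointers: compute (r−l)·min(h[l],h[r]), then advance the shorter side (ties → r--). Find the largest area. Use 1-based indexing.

max area = 240

l=1 r=19: min(13,18)*18=234 best=234 *, l++
l=2 r=19: min(7,18)*17=119 best=234, l++
l=3 r=19: min(12,18)*16=192 best=234, l++
l=4 r=19: min(16,18)*15=240 best=240 *, l++
l=5 r=19: min(8,18)*14=112 best=240, l++
l=6 r=19: min(16,18)*13=208 best=240, l++
l=7 r=19: min(19,18)*12=216 best=240, r--
l=7 r=18: min(19,16)*11=176 best=240, r--
l=7 r=17: min(19,15)*10=150 best=240, r--
l=7 r=16: min(19,4)*9=36 best=240, r--
l=7 r=15: min(19,9)*8=72 best=240, r--
l=7 r=14: min(19,17)*7=119 best=240, r--
l=7 r=13: min(19,12)*6=72 best=240, r--
l=7 r=12: min(19,10)*5=50 best=240, r--
l=7 r=11: min(19,15)*4=60 best=240, r--
l=7 r=10: min(19,20)*3=57 best=240, l++
l=8 r=10: min(5,20)*2=10 best=240, l++
l=9 r=10: min(15,20)*1=15 best=240, l++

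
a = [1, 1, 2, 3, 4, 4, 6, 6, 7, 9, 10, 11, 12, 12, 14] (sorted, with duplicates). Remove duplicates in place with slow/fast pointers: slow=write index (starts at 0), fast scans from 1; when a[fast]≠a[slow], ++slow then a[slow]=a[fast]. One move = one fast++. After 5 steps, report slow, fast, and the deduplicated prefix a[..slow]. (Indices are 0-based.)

(s=0,f=1) a[fast]=1=a[slow] dup → fast++
(s=0,f=2) a[fast]=2≠a[slow]=1 write a[1]=2 → slow++,fast++
(s=1,f=3) a[fast]=3≠a[slow]=2 write a[2]=3 → slow++,fast++
(s=2,f=4) a[fast]=4≠a[slow]=3 write a[3]=4 → slow++,fast++
(s=3,f=5) a[fast]=4=a[slow] dup → fast++

slow=3, fast=6, prefix=[1, 2, 3, 4]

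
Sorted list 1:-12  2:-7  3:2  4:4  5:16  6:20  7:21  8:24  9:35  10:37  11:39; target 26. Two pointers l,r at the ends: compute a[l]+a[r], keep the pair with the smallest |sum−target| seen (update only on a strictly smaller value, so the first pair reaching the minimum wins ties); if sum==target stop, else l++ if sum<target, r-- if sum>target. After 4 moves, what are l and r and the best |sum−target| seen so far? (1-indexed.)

[1,11] -12+39=27 d=1 * → r--
[1,10] -12+37=25 d=1 → l++
[2,10] -7+37=30 d=4 → r--
[2,9] -7+35=28 d=2 → r--

l=2, r=8, best |Δ|=1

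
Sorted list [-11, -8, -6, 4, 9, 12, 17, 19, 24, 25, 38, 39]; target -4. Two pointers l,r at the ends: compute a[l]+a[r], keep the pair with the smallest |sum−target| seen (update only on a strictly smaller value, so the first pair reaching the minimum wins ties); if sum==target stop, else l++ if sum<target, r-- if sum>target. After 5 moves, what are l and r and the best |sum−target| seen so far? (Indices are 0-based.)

l=0 r=11: -11+39=28 d=32 *, r--
l=0 r=10: -11+38=27 d=31 *, r--
l=0 r=9: -11+25=14 d=18 *, r--
l=0 r=8: -11+24=13 d=17 *, r--
l=0 r=7: -11+19=8 d=12 *, r--

l=0, r=6, best |Δ|=12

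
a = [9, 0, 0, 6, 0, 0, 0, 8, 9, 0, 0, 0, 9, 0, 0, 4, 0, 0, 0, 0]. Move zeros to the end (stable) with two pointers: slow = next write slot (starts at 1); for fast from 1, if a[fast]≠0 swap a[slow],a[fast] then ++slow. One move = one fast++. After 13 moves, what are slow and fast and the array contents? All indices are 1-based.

slow=6, fast=14, a=[9, 6, 8, 9, 9, 0, 0, 0, 0, 0, 0, 0, 0, 0, 0, 4, 0, 0, 0, 0]

slow=1 fast=1: a[fast]=9≠0 swap→a[1]=9, slow++,fast++
slow=2 fast=2: a[fast]=0, fast++
slow=2 fast=3: a[fast]=0, fast++
slow=2 fast=4: a[fast]=6≠0 swap→a[2]=6, slow++,fast++
slow=3 fast=5: a[fast]=0, fast++
slow=3 fast=6: a[fast]=0, fast++
slow=3 fast=7: a[fast]=0, fast++
slow=3 fast=8: a[fast]=8≠0 swap→a[3]=8, slow++,fast++
slow=4 fast=9: a[fast]=9≠0 swap→a[4]=9, slow++,fast++
slow=5 fast=10: a[fast]=0, fast++
slow=5 fast=11: a[fast]=0, fast++
slow=5 fast=12: a[fast]=0, fast++
slow=5 fast=13: a[fast]=9≠0 swap→a[5]=9, slow++,fast++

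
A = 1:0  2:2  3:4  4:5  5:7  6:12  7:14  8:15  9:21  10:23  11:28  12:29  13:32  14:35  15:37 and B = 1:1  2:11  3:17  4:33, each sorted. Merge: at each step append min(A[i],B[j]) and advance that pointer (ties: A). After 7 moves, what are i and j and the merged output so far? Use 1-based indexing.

i=1 j=1: A[i]=0<=B[j]=1 take 0, i++
i=2 j=1: A[i]=2>B[j]=1 take 1, j++
i=2 j=2: A[i]=2<=B[j]=11 take 2, i++
i=3 j=2: A[i]=4<=B[j]=11 take 4, i++
i=4 j=2: A[i]=5<=B[j]=11 take 5, i++
i=5 j=2: A[i]=7<=B[j]=11 take 7, i++
i=6 j=2: A[i]=12>B[j]=11 take 11, j++

i=6, j=3, merged so far=[0, 1, 2, 4, 5, 7, 11]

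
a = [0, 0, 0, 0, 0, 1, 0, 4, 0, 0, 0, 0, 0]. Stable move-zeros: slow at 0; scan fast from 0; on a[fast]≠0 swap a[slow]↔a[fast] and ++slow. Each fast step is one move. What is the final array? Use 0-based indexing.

slow=0 fast=0: a[fast]=0, fast++
slow=0 fast=1: a[fast]=0, fast++
slow=0 fast=2: a[fast]=0, fast++
slow=0 fast=3: a[fast]=0, fast++
slow=0 fast=4: a[fast]=0, fast++
slow=0 fast=5: a[fast]=1≠0 swap→a[0]=1, slow++,fast++
slow=1 fast=6: a[fast]=0, fast++
slow=1 fast=7: a[fast]=4≠0 swap→a[1]=4, slow++,fast++
slow=2 fast=8: a[fast]=0, fast++
slow=2 fast=9: a[fast]=0, fast++
slow=2 fast=10: a[fast]=0, fast++
slow=2 fast=11: a[fast]=0, fast++
slow=2 fast=12: a[fast]=0, fast++

[1, 4, 0, 0, 0, 0, 0, 0, 0, 0, 0, 0, 0]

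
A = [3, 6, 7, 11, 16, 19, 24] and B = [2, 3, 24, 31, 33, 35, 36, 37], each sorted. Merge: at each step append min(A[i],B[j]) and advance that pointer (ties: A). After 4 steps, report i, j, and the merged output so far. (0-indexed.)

i=2, j=2, merged so far=[2, 3, 3, 6]

[i=0,j=0] A[i]=3>B[j]=2 take 2 → j++
[i=0,j=1] A[i]=3<=B[j]=3 take 3 → i++
[i=1,j=1] A[i]=6>B[j]=3 take 3 → j++
[i=1,j=2] A[i]=6<=B[j]=24 take 6 → i++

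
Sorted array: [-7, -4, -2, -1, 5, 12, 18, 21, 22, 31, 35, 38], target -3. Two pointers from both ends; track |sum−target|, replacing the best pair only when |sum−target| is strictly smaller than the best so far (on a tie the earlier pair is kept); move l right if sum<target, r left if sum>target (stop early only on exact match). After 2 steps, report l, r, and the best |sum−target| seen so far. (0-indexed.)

[0,11] -7+38=31 d=34 * → r--
[0,10] -7+35=28 d=31 * → r--

l=0, r=9, best |Δ|=31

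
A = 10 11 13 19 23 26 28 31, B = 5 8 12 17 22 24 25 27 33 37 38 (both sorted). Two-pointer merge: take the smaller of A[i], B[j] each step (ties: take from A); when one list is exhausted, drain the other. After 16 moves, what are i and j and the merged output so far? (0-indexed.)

i=8, j=8, merged so far=[5, 8, 10, 11, 12, 13, 17, 19, 22, 23, 24, 25, 26, 27, 28, 31]

[i=0,j=0] A[i]=10>B[j]=5 take 5 → j++
[i=0,j=1] A[i]=10>B[j]=8 take 8 → j++
[i=0,j=2] A[i]=10<=B[j]=12 take 10 → i++
[i=1,j=2] A[i]=11<=B[j]=12 take 11 → i++
[i=2,j=2] A[i]=13>B[j]=12 take 12 → j++
[i=2,j=3] A[i]=13<=B[j]=17 take 13 → i++
[i=3,j=3] A[i]=19>B[j]=17 take 17 → j++
[i=3,j=4] A[i]=19<=B[j]=22 take 19 → i++
[i=4,j=4] A[i]=23>B[j]=22 take 22 → j++
[i=4,j=5] A[i]=23<=B[j]=24 take 23 → i++
[i=5,j=5] A[i]=26>B[j]=24 take 24 → j++
[i=5,j=6] A[i]=26>B[j]=25 take 25 → j++
[i=5,j=7] A[i]=26<=B[j]=27 take 26 → i++
[i=6,j=7] A[i]=28>B[j]=27 take 27 → j++
[i=6,j=8] A[i]=28<=B[j]=33 take 28 → i++
[i=7,j=8] A[i]=31<=B[j]=33 take 31 → i++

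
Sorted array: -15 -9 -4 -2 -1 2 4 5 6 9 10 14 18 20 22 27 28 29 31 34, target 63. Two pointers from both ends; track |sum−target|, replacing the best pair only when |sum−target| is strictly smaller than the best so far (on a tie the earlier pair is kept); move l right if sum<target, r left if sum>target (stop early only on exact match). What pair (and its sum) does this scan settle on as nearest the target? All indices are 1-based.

l=1 r=20: -15+34=19 d=44 *, l++
l=2 r=20: -9+34=25 d=38 *, l++
l=3 r=20: -4+34=30 d=33 *, l++
l=4 r=20: -2+34=32 d=31 *, l++
l=5 r=20: -1+34=33 d=30 *, l++
l=6 r=20: 2+34=36 d=27 *, l++
l=7 r=20: 4+34=38 d=25 *, l++
l=8 r=20: 5+34=39 d=24 *, l++
l=9 r=20: 6+34=40 d=23 *, l++
l=10 r=20: 9+34=43 d=20 *, l++
l=11 r=20: 10+34=44 d=19 *, l++
l=12 r=20: 14+34=48 d=15 *, l++
l=13 r=20: 18+34=52 d=11 *, l++
l=14 r=20: 20+34=54 d=9 *, l++
l=15 r=20: 22+34=56 d=7 *, l++
l=16 r=20: 27+34=61 d=2 *, l++
l=17 r=20: 28+34=62 d=1 *, l++
l=18 r=20: 29+34=63 d=0 *, stop

pair (29, 34) with sum 63 (|Δ|=0)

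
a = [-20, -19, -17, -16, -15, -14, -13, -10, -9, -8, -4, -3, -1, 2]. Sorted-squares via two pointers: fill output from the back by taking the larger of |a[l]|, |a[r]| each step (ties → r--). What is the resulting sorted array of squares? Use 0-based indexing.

l=0 r=13: |-20|>|2| out[13]=400, l++
l=1 r=13: |-19|>|2| out[12]=361, l++
l=2 r=13: |-17|>|2| out[11]=289, l++
l=3 r=13: |-16|>|2| out[10]=256, l++
l=4 r=13: |-15|>|2| out[9]=225, l++
l=5 r=13: |-14|>|2| out[8]=196, l++
l=6 r=13: |-13|>|2| out[7]=169, l++
l=7 r=13: |-10|>|2| out[6]=100, l++
l=8 r=13: |-9|>|2| out[5]=81, l++
l=9 r=13: |-8|>|2| out[4]=64, l++
l=10 r=13: |-4|>|2| out[3]=16, l++
l=11 r=13: |-3|>|2| out[2]=9, l++
l=12 r=13: |-1|<=|2| out[1]=4, r--
l=12 r=12: |-1|<=|-1| out[0]=1, r--

[1, 4, 9, 16, 64, 81, 100, 169, 196, 225, 256, 289, 361, 400]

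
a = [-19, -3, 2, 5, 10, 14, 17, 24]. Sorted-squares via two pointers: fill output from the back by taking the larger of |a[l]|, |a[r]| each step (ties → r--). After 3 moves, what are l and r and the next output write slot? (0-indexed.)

l=1, r=5, next write slot=4

[0,7] |-19|<=|24| out[7]=576 → r--
[0,6] |-19|>|17| out[6]=361 → l++
[1,6] |-3|<=|17| out[5]=289 → r--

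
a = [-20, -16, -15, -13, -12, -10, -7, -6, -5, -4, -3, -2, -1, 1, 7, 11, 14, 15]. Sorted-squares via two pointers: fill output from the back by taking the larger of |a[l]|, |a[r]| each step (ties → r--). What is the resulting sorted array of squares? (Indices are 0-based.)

[1, 1, 4, 9, 16, 25, 36, 49, 49, 100, 121, 144, 169, 196, 225, 225, 256, 400]

l=0 r=17: |-20|>|15| out[17]=400, l++
l=1 r=17: |-16|>|15| out[16]=256, l++
l=2 r=17: |-15|<=|15| out[15]=225, r--
l=2 r=16: |-15|>|14| out[14]=225, l++
l=3 r=16: |-13|<=|14| out[13]=196, r--
l=3 r=15: |-13|>|11| out[12]=169, l++
l=4 r=15: |-12|>|11| out[11]=144, l++
l=5 r=15: |-10|<=|11| out[10]=121, r--
l=5 r=14: |-10|>|7| out[9]=100, l++
l=6 r=14: |-7|<=|7| out[8]=49, r--
l=6 r=13: |-7|>|1| out[7]=49, l++
l=7 r=13: |-6|>|1| out[6]=36, l++
l=8 r=13: |-5|>|1| out[5]=25, l++
l=9 r=13: |-4|>|1| out[4]=16, l++
l=10 r=13: |-3|>|1| out[3]=9, l++
l=11 r=13: |-2|>|1| out[2]=4, l++
l=12 r=13: |-1|<=|1| out[1]=1, r--
l=12 r=12: |-1|<=|-1| out[0]=1, r--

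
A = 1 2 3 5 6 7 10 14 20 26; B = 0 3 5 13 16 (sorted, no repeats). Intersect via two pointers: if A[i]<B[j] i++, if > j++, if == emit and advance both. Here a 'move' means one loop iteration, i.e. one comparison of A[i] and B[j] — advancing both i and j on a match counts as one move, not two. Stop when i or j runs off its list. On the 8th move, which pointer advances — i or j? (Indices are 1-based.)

i

i=1 j=1: 1>0, j++
i=1 j=2: 1<3, i++
i=2 j=2: 2<3, i++
i=3 j=2: 3==3 emit, i++,j++
i=4 j=3: 5==5 emit, i++,j++
i=5 j=4: 6<13, i++
i=6 j=4: 7<13, i++
i=7 j=4: 10<13, i++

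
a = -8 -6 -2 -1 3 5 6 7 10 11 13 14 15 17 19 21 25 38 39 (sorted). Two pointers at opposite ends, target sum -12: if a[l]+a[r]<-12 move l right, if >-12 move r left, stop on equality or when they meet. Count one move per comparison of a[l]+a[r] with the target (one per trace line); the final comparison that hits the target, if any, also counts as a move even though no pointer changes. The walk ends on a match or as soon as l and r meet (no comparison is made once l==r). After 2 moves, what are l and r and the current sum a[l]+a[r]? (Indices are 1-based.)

l=1 r=19: -8+39=31 >-12, r--
l=1 r=18: -8+38=30 >-12, r--

l=1, r=17, sum=17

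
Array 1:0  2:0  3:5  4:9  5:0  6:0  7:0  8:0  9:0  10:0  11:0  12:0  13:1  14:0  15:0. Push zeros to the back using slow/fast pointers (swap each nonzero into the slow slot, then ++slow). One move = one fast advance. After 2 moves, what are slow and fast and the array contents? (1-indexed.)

(s=1,f=1) a[fast]=0 → fast++
(s=1,f=2) a[fast]=0 → fast++

slow=1, fast=3, a=[0, 0, 5, 9, 0, 0, 0, 0, 0, 0, 0, 0, 1, 0, 0]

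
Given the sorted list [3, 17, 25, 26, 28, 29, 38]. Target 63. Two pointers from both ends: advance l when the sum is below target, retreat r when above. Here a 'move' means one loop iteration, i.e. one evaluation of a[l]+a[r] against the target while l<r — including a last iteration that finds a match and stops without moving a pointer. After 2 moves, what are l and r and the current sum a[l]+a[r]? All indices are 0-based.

l=0 r=6: 3+38=41 <63, l++
l=1 r=6: 17+38=55 <63, l++

l=2, r=6, sum=63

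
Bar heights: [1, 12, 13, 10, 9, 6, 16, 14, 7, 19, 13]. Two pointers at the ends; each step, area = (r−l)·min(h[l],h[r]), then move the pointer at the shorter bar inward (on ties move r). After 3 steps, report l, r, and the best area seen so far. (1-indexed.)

l=3, r=10, best area=108

l=1 r=11: min(1,13)*10=10 best=10 *, l++
l=2 r=11: min(12,13)*9=108 best=108 *, l++
l=3 r=11: min(13,13)*8=104 best=108, r--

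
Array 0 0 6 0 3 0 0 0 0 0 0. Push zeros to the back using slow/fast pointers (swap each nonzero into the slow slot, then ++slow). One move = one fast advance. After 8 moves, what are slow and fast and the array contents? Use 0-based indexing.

slow=2, fast=8, a=[6, 3, 0, 0, 0, 0, 0, 0, 0, 0, 0]

(s=0,f=0) a[fast]=0 → fast++
(s=0,f=1) a[fast]=0 → fast++
(s=0,f=2) a[fast]=6≠0 swap→a[0]=6 → slow++,fast++
(s=1,f=3) a[fast]=0 → fast++
(s=1,f=4) a[fast]=3≠0 swap→a[1]=3 → slow++,fast++
(s=2,f=5) a[fast]=0 → fast++
(s=2,f=6) a[fast]=0 → fast++
(s=2,f=7) a[fast]=0 → fast++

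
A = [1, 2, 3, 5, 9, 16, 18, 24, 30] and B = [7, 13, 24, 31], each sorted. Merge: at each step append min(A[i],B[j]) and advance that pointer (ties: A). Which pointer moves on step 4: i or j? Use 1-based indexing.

i

i=1 j=1: A[i]=1<=B[j]=7 take 1, i++
i=2 j=1: A[i]=2<=B[j]=7 take 2, i++
i=3 j=1: A[i]=3<=B[j]=7 take 3, i++
i=4 j=1: A[i]=5<=B[j]=7 take 5, i++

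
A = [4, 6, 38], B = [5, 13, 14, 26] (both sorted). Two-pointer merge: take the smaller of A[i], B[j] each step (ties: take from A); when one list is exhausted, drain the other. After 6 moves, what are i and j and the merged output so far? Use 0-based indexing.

i=0 j=0: A[i]=4<=B[j]=5 take 4, i++
i=1 j=0: A[i]=6>B[j]=5 take 5, j++
i=1 j=1: A[i]=6<=B[j]=13 take 6, i++
i=2 j=1: A[i]=38>B[j]=13 take 13, j++
i=2 j=2: A[i]=38>B[j]=14 take 14, j++
i=2 j=3: A[i]=38>B[j]=26 take 26, j++

i=2, j=4, merged so far=[4, 5, 6, 13, 14, 26]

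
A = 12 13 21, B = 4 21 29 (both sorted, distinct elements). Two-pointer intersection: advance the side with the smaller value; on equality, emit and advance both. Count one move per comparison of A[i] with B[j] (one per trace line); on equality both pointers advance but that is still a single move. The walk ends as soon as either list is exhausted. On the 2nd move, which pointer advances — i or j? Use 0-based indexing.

i

i=0 j=0: 12>4, j++
i=0 j=1: 12<21, i++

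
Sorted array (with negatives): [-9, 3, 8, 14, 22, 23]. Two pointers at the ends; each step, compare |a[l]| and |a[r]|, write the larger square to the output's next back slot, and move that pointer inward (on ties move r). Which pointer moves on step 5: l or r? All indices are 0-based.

r

l=0 r=5: |-9|<=|23| out[5]=529, r--
l=0 r=4: |-9|<=|22| out[4]=484, r--
l=0 r=3: |-9|<=|14| out[3]=196, r--
l=0 r=2: |-9|>|8| out[2]=81, l++
l=1 r=2: |3|<=|8| out[1]=64, r--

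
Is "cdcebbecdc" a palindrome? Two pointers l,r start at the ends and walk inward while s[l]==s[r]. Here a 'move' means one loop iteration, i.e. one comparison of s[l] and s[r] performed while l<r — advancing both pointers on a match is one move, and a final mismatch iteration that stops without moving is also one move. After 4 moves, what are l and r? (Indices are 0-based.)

l=4, r=5

l=0 r=9: 'c'=='c', l++,r--
l=1 r=8: 'd'=='d', l++,r--
l=2 r=7: 'c'=='c', l++,r--
l=3 r=6: 'e'=='e', l++,r--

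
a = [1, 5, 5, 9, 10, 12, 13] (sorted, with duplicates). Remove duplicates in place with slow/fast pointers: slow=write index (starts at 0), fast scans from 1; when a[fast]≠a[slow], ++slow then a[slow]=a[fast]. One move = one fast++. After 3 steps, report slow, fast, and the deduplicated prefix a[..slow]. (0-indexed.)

(s=0,f=1) a[fast]=5≠a[slow]=1 write a[1]=5 → slow++,fast++
(s=1,f=2) a[fast]=5=a[slow] dup → fast++
(s=1,f=3) a[fast]=9≠a[slow]=5 write a[2]=9 → slow++,fast++

slow=2, fast=4, prefix=[1, 5, 9]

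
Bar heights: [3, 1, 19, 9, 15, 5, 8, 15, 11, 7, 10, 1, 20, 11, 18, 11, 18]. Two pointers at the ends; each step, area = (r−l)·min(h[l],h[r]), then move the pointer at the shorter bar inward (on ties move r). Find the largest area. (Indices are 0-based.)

max area = 252

l=0 r=16: min(3,18)*16=48 best=48 *, l++
l=1 r=16: min(1,18)*15=15 best=48, l++
l=2 r=16: min(19,18)*14=252 best=252 *, r--
l=2 r=15: min(19,11)*13=143 best=252, r--
l=2 r=14: min(19,18)*12=216 best=252, r--
l=2 r=13: min(19,11)*11=121 best=252, r--
l=2 r=12: min(19,20)*10=190 best=252, l++
l=3 r=12: min(9,20)*9=81 best=252, l++
l=4 r=12: min(15,20)*8=120 best=252, l++
l=5 r=12: min(5,20)*7=35 best=252, l++
l=6 r=12: min(8,20)*6=48 best=252, l++
l=7 r=12: min(15,20)*5=75 best=252, l++
l=8 r=12: min(11,20)*4=44 best=252, l++
l=9 r=12: min(7,20)*3=21 best=252, l++
l=10 r=12: min(10,20)*2=20 best=252, l++
l=11 r=12: min(1,20)*1=1 best=252, l++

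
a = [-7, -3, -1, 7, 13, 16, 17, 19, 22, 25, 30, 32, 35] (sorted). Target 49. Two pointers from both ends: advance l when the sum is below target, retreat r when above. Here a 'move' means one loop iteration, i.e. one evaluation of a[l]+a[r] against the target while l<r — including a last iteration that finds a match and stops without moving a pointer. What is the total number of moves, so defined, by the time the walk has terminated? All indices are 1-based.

8 moves

[1,13] -7+35=28 <49 → l++
[2,13] -3+35=32 <49 → l++
[3,13] -1+35=34 <49 → l++
[4,13] 7+35=42 <49 → l++
[5,13] 13+35=48 <49 → l++
[6,13] 16+35=51 >49 → r--
[6,12] 16+32=48 <49 → l++
[7,12] 17+32=49 → found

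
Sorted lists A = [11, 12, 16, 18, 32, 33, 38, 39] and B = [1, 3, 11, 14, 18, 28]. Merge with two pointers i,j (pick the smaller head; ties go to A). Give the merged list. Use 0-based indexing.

i=0 j=0: A[i]=11>B[j]=1 take 1, j++
i=0 j=1: A[i]=11>B[j]=3 take 3, j++
i=0 j=2: A[i]=11<=B[j]=11 take 11, i++
i=1 j=2: A[i]=12>B[j]=11 take 11, j++
i=1 j=3: A[i]=12<=B[j]=14 take 12, i++
i=2 j=3: A[i]=16>B[j]=14 take 14, j++
i=2 j=4: A[i]=16<=B[j]=18 take 16, i++
i=3 j=4: A[i]=18<=B[j]=18 take 18, i++
i=4 j=4: A[i]=32>B[j]=18 take 18, j++
i=4 j=5: A[i]=32>B[j]=28 take 28, j++
i=4 j=6: B done, take A[i]=32, i++
i=5 j=6: B done, take A[i]=33, i++
i=6 j=6: B done, take A[i]=38, i++
i=7 j=6: B done, take A[i]=39, i++

[1, 3, 11, 11, 12, 14, 16, 18, 18, 28, 32, 33, 38, 39]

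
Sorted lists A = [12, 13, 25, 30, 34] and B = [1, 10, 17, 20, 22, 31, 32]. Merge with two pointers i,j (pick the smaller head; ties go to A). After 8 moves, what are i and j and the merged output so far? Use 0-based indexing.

i=3, j=5, merged so far=[1, 10, 12, 13, 17, 20, 22, 25]

[i=0,j=0] A[i]=12>B[j]=1 take 1 → j++
[i=0,j=1] A[i]=12>B[j]=10 take 10 → j++
[i=0,j=2] A[i]=12<=B[j]=17 take 12 → i++
[i=1,j=2] A[i]=13<=B[j]=17 take 13 → i++
[i=2,j=2] A[i]=25>B[j]=17 take 17 → j++
[i=2,j=3] A[i]=25>B[j]=20 take 20 → j++
[i=2,j=4] A[i]=25>B[j]=22 take 22 → j++
[i=2,j=5] A[i]=25<=B[j]=31 take 25 → i++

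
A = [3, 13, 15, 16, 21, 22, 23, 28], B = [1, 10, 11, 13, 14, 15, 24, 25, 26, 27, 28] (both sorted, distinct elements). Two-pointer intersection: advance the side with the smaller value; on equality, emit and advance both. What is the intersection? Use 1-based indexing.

intersection = [13, 15, 28]

[i=1,j=1] 3>1 → j++
[i=1,j=2] 3<10 → i++
[i=2,j=2] 13>10 → j++
[i=2,j=3] 13>11 → j++
[i=2,j=4] 13==13 emit → i++,j++
[i=3,j=5] 15>14 → j++
[i=3,j=6] 15==15 emit → i++,j++
[i=4,j=7] 16<24 → i++
[i=5,j=7] 21<24 → i++
[i=6,j=7] 22<24 → i++
[i=7,j=7] 23<24 → i++
[i=8,j=7] 28>24 → j++
[i=8,j=8] 28>25 → j++
[i=8,j=9] 28>26 → j++
[i=8,j=10] 28>27 → j++
[i=8,j=11] 28==28 emit → i++,j++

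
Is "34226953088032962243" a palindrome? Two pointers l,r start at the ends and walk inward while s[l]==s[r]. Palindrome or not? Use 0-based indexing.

[0,19] '3'=='3' → l++,r--
[1,18] '4'=='4' → l++,r--
[2,17] '2'=='2' → l++,r--
[3,16] '2'=='2' → l++,r--
[4,15] '6'=='6' → l++,r--
[5,14] '9'=='9' → l++,r--
[6,13] '5'!='2' → stop

not a palindrome (mismatch at 6,13)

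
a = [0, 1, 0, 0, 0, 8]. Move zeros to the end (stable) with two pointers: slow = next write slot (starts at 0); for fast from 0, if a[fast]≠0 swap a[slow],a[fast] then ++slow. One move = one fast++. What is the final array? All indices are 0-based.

(s=0,f=0) a[fast]=0 → fast++
(s=0,f=1) a[fast]=1≠0 swap→a[0]=1 → slow++,fast++
(s=1,f=2) a[fast]=0 → fast++
(s=1,f=3) a[fast]=0 → fast++
(s=1,f=4) a[fast]=0 → fast++
(s=1,f=5) a[fast]=8≠0 swap→a[1]=8 → slow++,fast++

[1, 8, 0, 0, 0, 0]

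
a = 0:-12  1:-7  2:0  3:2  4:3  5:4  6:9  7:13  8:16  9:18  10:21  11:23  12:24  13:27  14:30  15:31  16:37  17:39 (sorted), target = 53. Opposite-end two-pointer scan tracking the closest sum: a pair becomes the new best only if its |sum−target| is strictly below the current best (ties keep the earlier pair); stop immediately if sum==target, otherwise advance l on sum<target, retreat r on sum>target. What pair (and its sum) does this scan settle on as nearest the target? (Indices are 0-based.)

pair (16, 37) with sum 53 (|Δ|=0)

[0,17] -12+39=27 d=26 * → l++
[1,17] -7+39=32 d=21 * → l++
[2,17] 0+39=39 d=14 * → l++
[3,17] 2+39=41 d=12 * → l++
[4,17] 3+39=42 d=11 * → l++
[5,17] 4+39=43 d=10 * → l++
[6,17] 9+39=48 d=5 * → l++
[7,17] 13+39=52 d=1 * → l++
[8,17] 16+39=55 d=2 → r--
[8,16] 16+37=53 d=0 * → stop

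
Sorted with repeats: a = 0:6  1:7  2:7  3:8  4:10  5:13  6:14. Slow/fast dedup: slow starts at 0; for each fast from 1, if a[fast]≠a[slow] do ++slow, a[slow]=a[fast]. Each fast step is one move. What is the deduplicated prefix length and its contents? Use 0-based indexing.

length 6; prefix = [6, 7, 8, 10, 13, 14]

slow=0 fast=1: a[fast]=7≠a[slow]=6 write a[1]=7, slow++,fast++
slow=1 fast=2: a[fast]=7=a[slow] dup, fast++
slow=1 fast=3: a[fast]=8≠a[slow]=7 write a[2]=8, slow++,fast++
slow=2 fast=4: a[fast]=10≠a[slow]=8 write a[3]=10, slow++,fast++
slow=3 fast=5: a[fast]=13≠a[slow]=10 write a[4]=13, slow++,fast++
slow=4 fast=6: a[fast]=14≠a[slow]=13 write a[5]=14, slow++,fast++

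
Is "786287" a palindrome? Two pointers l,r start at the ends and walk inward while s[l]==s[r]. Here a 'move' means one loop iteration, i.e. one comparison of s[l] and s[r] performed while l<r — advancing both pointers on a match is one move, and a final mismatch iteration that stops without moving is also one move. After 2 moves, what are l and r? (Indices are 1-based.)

l=1 r=6: '7'=='7', l++,r--
l=2 r=5: '8'=='8', l++,r--

l=3, r=4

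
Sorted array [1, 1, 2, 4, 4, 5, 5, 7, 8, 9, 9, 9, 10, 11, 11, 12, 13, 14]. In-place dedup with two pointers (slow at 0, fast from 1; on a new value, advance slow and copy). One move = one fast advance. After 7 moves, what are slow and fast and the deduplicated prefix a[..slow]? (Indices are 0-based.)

slow=4, fast=8, prefix=[1, 2, 4, 5, 7]

(s=0,f=1) a[fast]=1=a[slow] dup → fast++
(s=0,f=2) a[fast]=2≠a[slow]=1 write a[1]=2 → slow++,fast++
(s=1,f=3) a[fast]=4≠a[slow]=2 write a[2]=4 → slow++,fast++
(s=2,f=4) a[fast]=4=a[slow] dup → fast++
(s=2,f=5) a[fast]=5≠a[slow]=4 write a[3]=5 → slow++,fast++
(s=3,f=6) a[fast]=5=a[slow] dup → fast++
(s=3,f=7) a[fast]=7≠a[slow]=5 write a[4]=7 → slow++,fast++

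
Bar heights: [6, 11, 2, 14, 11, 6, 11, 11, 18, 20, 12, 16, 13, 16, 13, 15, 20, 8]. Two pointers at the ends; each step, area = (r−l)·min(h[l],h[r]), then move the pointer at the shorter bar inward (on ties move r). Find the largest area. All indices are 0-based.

[0,17] min(6,8)*17=102 best=102 * → l++
[1,17] min(11,8)*16=128 best=128 * → r--
[1,16] min(11,20)*15=165 best=165 * → l++
[2,16] min(2,20)*14=28 best=165 → l++
[3,16] min(14,20)*13=182 best=182 * → l++
[4,16] min(11,20)*12=132 best=182 → l++
[5,16] min(6,20)*11=66 best=182 → l++
[6,16] min(11,20)*10=110 best=182 → l++
[7,16] min(11,20)*9=99 best=182 → l++
[8,16] min(18,20)*8=144 best=182 → l++
[9,16] min(20,20)*7=140 best=182 → r--
[9,15] min(20,15)*6=90 best=182 → r--
[9,14] min(20,13)*5=65 best=182 → r--
[9,13] min(20,16)*4=64 best=182 → r--
[9,12] min(20,13)*3=39 best=182 → r--
[9,11] min(20,16)*2=32 best=182 → r--
[9,10] min(20,12)*1=12 best=182 → r--

max area = 182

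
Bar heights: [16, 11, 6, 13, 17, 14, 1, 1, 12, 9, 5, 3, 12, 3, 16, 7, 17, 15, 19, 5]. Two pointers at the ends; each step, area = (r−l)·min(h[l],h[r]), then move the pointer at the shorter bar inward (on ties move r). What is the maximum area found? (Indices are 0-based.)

max area = 288

[0,19] min(16,5)*19=95 best=95 * → r--
[0,18] min(16,19)*18=288 best=288 * → l++
[1,18] min(11,19)*17=187 best=288 → l++
[2,18] min(6,19)*16=96 best=288 → l++
[3,18] min(13,19)*15=195 best=288 → l++
[4,18] min(17,19)*14=238 best=288 → l++
[5,18] min(14,19)*13=182 best=288 → l++
[6,18] min(1,19)*12=12 best=288 → l++
[7,18] min(1,19)*11=11 best=288 → l++
[8,18] min(12,19)*10=120 best=288 → l++
[9,18] min(9,19)*9=81 best=288 → l++
[10,18] min(5,19)*8=40 best=288 → l++
[11,18] min(3,19)*7=21 best=288 → l++
[12,18] min(12,19)*6=72 best=288 → l++
[13,18] min(3,19)*5=15 best=288 → l++
[14,18] min(16,19)*4=64 best=288 → l++
[15,18] min(7,19)*3=21 best=288 → l++
[16,18] min(17,19)*2=34 best=288 → l++
[17,18] min(15,19)*1=15 best=288 → l++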